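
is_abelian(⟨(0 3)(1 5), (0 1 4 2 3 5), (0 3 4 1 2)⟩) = no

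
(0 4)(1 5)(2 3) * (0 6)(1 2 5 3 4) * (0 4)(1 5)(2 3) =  (0 5 3 1 2)(4 6)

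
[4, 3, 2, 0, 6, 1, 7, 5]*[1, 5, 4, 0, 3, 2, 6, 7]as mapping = [0→3, 1→0, 2→4, 3→1, 4→6, 5→5, 6→7, 7→2]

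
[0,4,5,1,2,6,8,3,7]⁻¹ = [0,3,4,7,1,2,5,8,6]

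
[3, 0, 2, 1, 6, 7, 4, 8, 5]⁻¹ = [1, 3, 2, 0, 6, 8, 4, 5, 7]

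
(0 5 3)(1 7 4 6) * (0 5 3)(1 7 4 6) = (0 3 5)(1 4)(6 7)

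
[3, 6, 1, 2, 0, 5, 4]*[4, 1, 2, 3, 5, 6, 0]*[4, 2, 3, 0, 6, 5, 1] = [0, 4, 2, 3, 6, 1, 5]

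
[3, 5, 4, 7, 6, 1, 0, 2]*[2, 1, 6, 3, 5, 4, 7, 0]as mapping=[0→3, 1→4, 2→5, 3→0, 4→7, 5→1, 6→2, 7→6]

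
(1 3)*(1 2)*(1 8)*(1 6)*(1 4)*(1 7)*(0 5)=(0 5)(1 3 2 8 6 4 7)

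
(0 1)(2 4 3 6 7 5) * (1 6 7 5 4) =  (0 6 5 2 1)(3 7 4)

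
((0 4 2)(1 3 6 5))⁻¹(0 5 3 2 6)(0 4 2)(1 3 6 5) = (0 5 4 1 6)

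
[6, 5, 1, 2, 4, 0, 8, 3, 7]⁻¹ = [5, 2, 3, 7, 4, 1, 0, 8, 6]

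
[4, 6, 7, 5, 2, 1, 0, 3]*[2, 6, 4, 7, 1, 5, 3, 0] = [1, 3, 0, 5, 4, 6, 2, 7]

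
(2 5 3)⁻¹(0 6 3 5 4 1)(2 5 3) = (0 6 2 3 4 1)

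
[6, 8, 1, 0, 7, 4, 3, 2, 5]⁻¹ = [3, 2, 7, 6, 5, 8, 0, 4, 1]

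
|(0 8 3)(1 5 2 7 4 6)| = 6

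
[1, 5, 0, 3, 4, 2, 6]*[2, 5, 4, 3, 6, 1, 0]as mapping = [0→5, 1→1, 2→2, 3→3, 4→6, 5→4, 6→0]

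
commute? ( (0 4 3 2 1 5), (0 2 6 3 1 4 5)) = no: (0 4 3 2 1 5)*(0 2 6 3 1 4 5) = (0 5 2 4 1)(3 6), (0 2 6 3 1 4 5)*(0 4 3 2 1 5) = (0 1 3 5 4)(2 6)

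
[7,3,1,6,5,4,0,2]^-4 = [2,6,3,0,4,5,7,1]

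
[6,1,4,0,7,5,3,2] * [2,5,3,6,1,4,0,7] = [0,5,1,2,7,4,6,3]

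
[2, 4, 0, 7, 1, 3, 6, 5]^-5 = [2, 4, 0, 7, 1, 3, 6, 5]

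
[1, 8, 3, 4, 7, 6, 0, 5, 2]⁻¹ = [6, 0, 8, 2, 3, 7, 5, 4, 1]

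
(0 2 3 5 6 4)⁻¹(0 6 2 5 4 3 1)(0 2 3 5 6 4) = (0 5 1 2 4 3 6)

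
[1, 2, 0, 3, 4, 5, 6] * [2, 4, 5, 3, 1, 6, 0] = [4, 5, 2, 3, 1, 6, 0]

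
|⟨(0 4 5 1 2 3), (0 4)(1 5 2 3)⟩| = 720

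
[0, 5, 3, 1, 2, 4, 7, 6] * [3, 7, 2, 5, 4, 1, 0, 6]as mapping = [0→3, 1→1, 2→5, 3→7, 4→2, 5→4, 6→6, 7→0]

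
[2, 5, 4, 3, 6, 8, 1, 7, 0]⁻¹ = [8, 6, 0, 3, 2, 1, 4, 7, 5]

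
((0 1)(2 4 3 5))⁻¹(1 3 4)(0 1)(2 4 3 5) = (0 5 3)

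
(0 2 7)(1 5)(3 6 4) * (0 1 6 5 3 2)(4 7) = (1 3 5 6 7)(2 4)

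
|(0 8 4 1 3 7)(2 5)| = 6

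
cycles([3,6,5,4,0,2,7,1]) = (0 3 4)(1 6 7)(2 5)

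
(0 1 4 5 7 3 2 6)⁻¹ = (0 6 2 3 7 5 4 1)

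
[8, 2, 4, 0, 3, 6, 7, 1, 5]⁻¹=[3, 7, 1, 4, 2, 8, 5, 6, 0]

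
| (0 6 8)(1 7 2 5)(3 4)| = 12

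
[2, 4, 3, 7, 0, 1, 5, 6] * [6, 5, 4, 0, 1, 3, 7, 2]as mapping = [0→4, 1→1, 2→0, 3→2, 4→6, 5→5, 6→3, 7→7]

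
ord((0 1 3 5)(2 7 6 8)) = 4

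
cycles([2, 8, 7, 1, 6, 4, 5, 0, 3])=(0 2 7)(1 8 3)(4 6 5)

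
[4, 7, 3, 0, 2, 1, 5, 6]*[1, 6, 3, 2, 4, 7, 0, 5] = [4, 5, 2, 1, 3, 6, 7, 0]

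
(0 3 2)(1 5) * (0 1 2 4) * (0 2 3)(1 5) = (2 5 3 4)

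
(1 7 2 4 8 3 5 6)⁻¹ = (1 6 5 3 8 4 2 7)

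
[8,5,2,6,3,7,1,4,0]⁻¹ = [8,6,2,4,7,1,3,5,0]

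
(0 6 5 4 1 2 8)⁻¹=(0 8 2 1 4 5 6)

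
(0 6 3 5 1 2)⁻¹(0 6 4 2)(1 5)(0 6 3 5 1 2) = (0 6 3 4)(1 2)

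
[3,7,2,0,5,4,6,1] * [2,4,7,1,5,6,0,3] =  [1,3,7,2,6,5,0,4]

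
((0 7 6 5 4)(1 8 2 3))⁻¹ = (0 4 5 6 7)(1 3 2 8)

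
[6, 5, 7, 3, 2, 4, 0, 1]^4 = [0, 7, 4, 3, 5, 1, 6, 2]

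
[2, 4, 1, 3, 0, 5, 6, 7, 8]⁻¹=[4, 2, 0, 3, 1, 5, 6, 7, 8]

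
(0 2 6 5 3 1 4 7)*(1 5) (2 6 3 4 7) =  (0 6 1 7) (2 3 5 4) 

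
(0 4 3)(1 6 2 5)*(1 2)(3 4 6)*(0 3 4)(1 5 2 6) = (0 1 4)(5 6)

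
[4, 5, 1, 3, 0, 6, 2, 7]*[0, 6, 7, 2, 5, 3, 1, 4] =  [5, 3, 6, 2, 0, 1, 7, 4]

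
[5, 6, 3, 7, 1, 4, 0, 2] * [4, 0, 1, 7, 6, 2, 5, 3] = [2, 5, 7, 3, 0, 6, 4, 1]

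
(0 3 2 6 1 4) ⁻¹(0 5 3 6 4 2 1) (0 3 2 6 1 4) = (0 6 4 3 5 2 1) 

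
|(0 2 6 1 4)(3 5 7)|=15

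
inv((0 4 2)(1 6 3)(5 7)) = (0 2 4)(1 3 6)(5 7)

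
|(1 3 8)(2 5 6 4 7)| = 15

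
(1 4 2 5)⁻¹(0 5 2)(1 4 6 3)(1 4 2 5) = (0 1 5)(2 6 3 4)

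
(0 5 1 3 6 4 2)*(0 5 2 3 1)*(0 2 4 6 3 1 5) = (0 4 1 5 2)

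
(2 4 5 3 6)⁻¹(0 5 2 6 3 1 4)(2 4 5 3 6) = (0 3 4 2 6 1 5)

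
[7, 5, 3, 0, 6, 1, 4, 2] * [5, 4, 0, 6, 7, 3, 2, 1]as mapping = [0→1, 1→3, 2→6, 3→5, 4→2, 5→4, 6→7, 7→0]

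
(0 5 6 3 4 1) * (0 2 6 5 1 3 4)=(0 1 2 6 4 3)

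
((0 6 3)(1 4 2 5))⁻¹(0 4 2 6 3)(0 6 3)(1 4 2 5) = (0 6 2 5 3)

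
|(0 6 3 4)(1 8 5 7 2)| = 20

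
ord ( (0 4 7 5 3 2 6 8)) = 8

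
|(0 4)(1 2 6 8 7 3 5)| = 14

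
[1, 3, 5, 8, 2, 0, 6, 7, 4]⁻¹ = [5, 0, 4, 1, 8, 2, 6, 7, 3]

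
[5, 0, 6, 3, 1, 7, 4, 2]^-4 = [2, 7, 1, 3, 5, 6, 0, 4]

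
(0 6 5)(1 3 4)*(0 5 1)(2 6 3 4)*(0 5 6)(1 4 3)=(0 1 3 2)(4 5 6)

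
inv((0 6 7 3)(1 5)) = (0 3 7 6)(1 5)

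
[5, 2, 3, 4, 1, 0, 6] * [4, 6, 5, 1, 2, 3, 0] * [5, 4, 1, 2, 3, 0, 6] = [2, 0, 4, 1, 6, 3, 5]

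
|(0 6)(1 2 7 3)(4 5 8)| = 12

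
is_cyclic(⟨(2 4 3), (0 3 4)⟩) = no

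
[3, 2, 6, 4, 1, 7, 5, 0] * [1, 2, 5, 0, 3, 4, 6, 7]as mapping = [0→0, 1→5, 2→6, 3→3, 4→2, 5→7, 6→4, 7→1]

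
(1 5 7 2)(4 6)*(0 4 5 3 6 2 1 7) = (0 4 2 7 1 3 6 5)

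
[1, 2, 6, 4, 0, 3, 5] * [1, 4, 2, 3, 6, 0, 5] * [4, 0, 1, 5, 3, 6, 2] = [3, 1, 6, 2, 0, 5, 4]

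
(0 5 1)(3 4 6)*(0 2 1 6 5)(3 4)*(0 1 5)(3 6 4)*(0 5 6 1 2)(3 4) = (0 2 6 4 5 3 1)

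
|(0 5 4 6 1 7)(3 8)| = 6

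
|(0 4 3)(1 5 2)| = 3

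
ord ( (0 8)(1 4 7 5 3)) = 10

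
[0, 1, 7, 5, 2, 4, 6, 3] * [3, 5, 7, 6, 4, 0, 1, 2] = [3, 5, 2, 0, 7, 4, 1, 6]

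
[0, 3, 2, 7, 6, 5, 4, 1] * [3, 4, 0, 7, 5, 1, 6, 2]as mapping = [0→3, 1→7, 2→0, 3→2, 4→6, 5→1, 6→5, 7→4]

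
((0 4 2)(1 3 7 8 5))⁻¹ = (0 2 4)(1 5 8 7 3)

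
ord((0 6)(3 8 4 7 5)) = 10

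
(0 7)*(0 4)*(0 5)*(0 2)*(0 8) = (0 7 4 5 2 8)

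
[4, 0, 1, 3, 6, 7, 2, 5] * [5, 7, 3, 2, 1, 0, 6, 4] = [1, 5, 7, 2, 6, 4, 3, 0]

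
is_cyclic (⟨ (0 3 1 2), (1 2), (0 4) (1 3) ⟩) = no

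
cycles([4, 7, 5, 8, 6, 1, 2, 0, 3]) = (0 4 6 2 5 1 7)(3 8)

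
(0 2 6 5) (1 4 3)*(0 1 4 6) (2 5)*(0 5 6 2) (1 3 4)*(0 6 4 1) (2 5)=(0 4 1 5 3) 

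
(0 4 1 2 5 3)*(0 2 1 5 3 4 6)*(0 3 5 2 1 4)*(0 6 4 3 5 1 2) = (0 4)(1 3 2)(5 6)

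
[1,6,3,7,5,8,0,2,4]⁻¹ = [6,0,7,2,8,4,1,3,5]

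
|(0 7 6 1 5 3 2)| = 7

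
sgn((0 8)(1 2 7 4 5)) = -1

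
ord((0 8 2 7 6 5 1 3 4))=9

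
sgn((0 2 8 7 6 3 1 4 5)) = 1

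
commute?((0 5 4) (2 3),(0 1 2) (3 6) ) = no:(0 5 4) (2 3)*(0 1 2) (3 6) = (0 5 4 1 2 6 3),(0 1 2) (3 6)*(0 5 4) (2 3) = (0 1 3 6 2 5 4) 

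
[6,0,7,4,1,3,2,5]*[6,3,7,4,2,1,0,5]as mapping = [0→0,1→6,2→5,3→2,4→3,5→4,6→7,7→1]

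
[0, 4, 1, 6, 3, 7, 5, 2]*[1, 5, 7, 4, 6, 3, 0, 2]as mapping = [0→1, 1→6, 2→5, 3→0, 4→4, 5→2, 6→3, 7→7]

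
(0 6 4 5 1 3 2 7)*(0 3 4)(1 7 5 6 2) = (0 2 5 7 3 1 4 6)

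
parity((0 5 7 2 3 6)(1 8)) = even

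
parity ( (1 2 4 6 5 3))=odd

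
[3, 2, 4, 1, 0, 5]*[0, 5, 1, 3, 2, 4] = [3, 1, 2, 5, 0, 4]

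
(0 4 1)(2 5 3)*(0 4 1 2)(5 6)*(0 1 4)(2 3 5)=(0 4 3 1)(2 6)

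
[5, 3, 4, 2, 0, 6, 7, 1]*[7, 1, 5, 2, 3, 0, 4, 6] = [0, 2, 3, 5, 7, 4, 6, 1] 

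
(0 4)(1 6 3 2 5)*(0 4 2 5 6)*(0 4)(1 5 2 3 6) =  (0 3 2 1 4)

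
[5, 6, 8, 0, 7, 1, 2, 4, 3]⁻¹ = [3, 5, 6, 8, 7, 0, 1, 4, 2]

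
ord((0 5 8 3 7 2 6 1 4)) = 9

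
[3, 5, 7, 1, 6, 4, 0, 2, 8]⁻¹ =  [6, 3, 7, 0, 5, 1, 4, 2, 8]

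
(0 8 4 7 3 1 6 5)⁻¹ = (0 5 6 1 3 7 4 8)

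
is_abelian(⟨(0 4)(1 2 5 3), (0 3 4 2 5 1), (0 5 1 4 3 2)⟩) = no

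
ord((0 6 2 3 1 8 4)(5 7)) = 14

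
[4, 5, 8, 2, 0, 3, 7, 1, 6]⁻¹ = [4, 7, 3, 5, 0, 1, 8, 6, 2]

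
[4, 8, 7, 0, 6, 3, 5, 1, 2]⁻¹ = [3, 7, 8, 5, 0, 6, 4, 2, 1]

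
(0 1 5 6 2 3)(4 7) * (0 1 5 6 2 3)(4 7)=(0 5 2)(1 6 3)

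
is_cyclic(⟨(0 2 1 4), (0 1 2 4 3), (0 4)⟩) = no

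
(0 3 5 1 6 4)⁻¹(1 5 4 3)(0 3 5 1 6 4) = (0 5 6 1)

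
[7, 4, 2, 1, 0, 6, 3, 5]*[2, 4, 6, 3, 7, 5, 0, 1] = [1, 7, 6, 4, 2, 0, 3, 5]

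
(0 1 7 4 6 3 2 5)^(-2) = (0 2 6 7)(1 5 3 4)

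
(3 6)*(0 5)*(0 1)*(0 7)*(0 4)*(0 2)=(0 5 1 7 4 2)(3 6)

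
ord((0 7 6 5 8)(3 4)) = 10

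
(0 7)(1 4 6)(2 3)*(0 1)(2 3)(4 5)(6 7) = (0 6)(1 5 4 7)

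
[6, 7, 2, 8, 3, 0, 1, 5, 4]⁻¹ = [5, 6, 2, 4, 8, 7, 0, 1, 3]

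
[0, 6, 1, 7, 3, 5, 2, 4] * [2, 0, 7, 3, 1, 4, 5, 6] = [2, 5, 0, 6, 3, 4, 7, 1]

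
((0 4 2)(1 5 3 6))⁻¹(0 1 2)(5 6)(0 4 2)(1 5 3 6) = (0 4 5)(1 3)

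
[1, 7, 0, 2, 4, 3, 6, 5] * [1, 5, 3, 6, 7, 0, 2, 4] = [5, 4, 1, 3, 7, 6, 2, 0]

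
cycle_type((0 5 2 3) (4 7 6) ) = 3.4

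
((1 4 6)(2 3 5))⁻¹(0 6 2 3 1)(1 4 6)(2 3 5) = (0 1 3 5 4)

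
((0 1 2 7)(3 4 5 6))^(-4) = ()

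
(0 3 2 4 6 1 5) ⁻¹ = (0 5 1 6 4 2 3) 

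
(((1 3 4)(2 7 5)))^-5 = (1 3 4)(2 7 5)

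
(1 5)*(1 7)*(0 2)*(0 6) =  (0 2 6)(1 5 7)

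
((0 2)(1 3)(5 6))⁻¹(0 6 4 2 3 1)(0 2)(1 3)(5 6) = (0 1 3 2 5 4)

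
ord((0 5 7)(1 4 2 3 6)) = 15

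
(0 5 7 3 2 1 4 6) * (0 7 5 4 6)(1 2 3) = (0 4)(1 6 7)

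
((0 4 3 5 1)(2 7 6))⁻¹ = (0 1 5 3 4)(2 6 7)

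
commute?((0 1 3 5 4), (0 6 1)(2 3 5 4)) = no:(0 1 3 5 4)*(0 6 1)(2 3 5 4) = (1 5 2 3 4 6), (0 6 1)(2 3 5 4)*(0 1 3 5 4) = (0 6 3 4 2 5)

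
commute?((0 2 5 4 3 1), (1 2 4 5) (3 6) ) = no:(0 2 5 4 3 1) * (1 2 4 5) (3 6) = (0 4 6 3 2 1), (1 2 4 5) (3 6) * (0 2 5 4 3 1) = (0 2 3 6 1 5) 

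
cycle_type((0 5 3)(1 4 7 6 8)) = 3.5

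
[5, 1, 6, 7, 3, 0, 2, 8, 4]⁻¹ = [5, 1, 6, 4, 8, 0, 2, 3, 7]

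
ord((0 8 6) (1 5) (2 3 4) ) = 6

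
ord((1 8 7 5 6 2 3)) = 7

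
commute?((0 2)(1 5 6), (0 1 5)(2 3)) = no:(0 2)(1 5 6)*(0 1 5)(2 3) = (0 3 2 1)(5 6), (0 1 5)(2 3)*(0 2)(1 5 6) = (0 5 2 3)(1 6)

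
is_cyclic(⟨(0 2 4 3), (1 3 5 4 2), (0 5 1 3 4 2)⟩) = no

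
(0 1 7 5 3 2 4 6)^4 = (0 3)(1 2)(4 7)(5 6)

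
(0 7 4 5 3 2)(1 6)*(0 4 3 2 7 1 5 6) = (0 1)(2 4 6 5)(3 7)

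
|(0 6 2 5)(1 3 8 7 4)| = 20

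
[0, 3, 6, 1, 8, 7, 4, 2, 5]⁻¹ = [0, 3, 7, 1, 6, 8, 2, 5, 4]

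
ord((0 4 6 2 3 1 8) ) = 7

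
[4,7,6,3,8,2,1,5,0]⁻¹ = [8,6,5,3,0,7,2,1,4]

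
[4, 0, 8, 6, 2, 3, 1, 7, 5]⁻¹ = [1, 6, 4, 5, 0, 8, 3, 7, 2]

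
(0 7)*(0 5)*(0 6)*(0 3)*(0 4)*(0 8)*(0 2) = (0 7 5 6 3 4 8 2)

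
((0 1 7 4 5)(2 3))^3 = (0 4 1 5 7)(2 3)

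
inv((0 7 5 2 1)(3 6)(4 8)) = (0 1 2 5 7)(3 6)(4 8)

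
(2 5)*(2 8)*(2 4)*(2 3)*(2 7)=(2 5 8 4 3 7) 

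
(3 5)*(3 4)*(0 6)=(0 6)(3 5 4)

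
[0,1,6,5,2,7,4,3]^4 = [0,1,6,5,2,7,4,3]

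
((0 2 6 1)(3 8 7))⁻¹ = (0 1 6 2)(3 7 8)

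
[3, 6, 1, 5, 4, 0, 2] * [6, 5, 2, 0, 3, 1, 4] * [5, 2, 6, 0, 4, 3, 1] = [5, 4, 3, 2, 0, 1, 6]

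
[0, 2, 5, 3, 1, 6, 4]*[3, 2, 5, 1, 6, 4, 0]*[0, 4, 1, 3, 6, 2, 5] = [3, 2, 6, 4, 1, 0, 5]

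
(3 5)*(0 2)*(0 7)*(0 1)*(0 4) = (0 2 7 1 4)(3 5)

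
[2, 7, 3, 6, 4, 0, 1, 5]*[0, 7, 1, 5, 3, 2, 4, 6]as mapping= [0→1, 1→6, 2→5, 3→4, 4→3, 5→0, 6→7, 7→2]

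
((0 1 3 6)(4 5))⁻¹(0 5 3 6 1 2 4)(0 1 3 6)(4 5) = (0 3 2 5 1 4 6)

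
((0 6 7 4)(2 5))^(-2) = (0 7)(4 6)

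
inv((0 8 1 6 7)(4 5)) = (0 7 6 1 8)(4 5)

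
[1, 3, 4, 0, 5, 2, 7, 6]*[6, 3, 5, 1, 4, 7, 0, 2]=[3, 1, 4, 6, 7, 5, 2, 0]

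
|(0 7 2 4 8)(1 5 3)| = 15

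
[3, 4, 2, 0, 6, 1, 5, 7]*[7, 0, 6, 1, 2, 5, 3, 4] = [1, 2, 6, 7, 3, 0, 5, 4]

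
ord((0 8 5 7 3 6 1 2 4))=9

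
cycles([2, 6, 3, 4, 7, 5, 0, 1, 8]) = (0 2 3 4 7 1 6)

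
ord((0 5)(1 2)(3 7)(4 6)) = 2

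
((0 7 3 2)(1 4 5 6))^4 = ()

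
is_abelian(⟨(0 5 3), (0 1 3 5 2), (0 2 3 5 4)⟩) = no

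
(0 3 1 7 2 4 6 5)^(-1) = (0 5 6 4 2 7 1 3)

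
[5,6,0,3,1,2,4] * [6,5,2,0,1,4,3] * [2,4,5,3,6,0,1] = [6,3,1,2,0,5,4]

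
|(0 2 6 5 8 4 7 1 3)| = 9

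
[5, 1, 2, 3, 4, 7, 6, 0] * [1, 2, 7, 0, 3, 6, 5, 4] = [6, 2, 7, 0, 3, 4, 5, 1]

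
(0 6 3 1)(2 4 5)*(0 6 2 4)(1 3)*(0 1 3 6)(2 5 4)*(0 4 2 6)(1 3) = (0 5 6 1 4 2 3)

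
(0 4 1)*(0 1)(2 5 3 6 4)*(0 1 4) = (0 2 5 3 6)(1 4)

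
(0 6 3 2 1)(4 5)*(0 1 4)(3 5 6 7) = (0 7 3 2 4 6 5)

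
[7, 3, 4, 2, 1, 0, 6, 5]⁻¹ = [5, 4, 3, 1, 2, 7, 6, 0]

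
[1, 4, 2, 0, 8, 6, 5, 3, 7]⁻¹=[3, 0, 2, 7, 1, 6, 5, 8, 4]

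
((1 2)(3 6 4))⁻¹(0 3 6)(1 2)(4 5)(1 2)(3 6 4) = (0 6 4)(1 2)(3 5)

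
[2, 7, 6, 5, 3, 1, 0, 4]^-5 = [2, 1, 6, 3, 4, 5, 0, 7]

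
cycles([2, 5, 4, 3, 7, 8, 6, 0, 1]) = (0 2 4 7)(1 5 8)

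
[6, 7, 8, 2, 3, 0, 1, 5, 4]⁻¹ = [5, 6, 3, 4, 8, 7, 0, 1, 2]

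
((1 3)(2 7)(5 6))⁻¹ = (1 3)(2 7)(5 6)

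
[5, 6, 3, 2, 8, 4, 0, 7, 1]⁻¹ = [6, 8, 3, 2, 5, 0, 1, 7, 4]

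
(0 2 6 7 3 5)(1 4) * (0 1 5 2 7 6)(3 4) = (0 7 4 5 1 3 2)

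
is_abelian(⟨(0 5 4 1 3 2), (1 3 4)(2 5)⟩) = no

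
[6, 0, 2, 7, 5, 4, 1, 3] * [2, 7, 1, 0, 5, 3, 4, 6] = [4, 2, 1, 6, 3, 5, 7, 0]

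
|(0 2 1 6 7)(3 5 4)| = 15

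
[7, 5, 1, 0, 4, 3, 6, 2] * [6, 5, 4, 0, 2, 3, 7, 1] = [1, 3, 5, 6, 2, 0, 7, 4]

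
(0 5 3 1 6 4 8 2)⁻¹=(0 2 8 4 6 1 3 5)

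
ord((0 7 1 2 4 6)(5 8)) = 6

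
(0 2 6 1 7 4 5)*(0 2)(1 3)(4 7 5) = (1 5 2 6 3)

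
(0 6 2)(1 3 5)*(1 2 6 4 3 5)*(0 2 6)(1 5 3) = (0 4 1 3 5 6)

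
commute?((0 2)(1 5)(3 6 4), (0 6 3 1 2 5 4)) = no:(0 2)(1 5)(3 6 4) * (0 6 3 1 2 5 4) = (0 5 2 6)(1 4), (0 6 3 1 2 5 4) * (0 2)(1 5)(3 6 4) = (0 4 2 1)(3 5)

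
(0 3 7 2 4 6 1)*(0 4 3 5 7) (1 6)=(0 5 7 2 3) (1 4) 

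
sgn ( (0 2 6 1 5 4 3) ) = 1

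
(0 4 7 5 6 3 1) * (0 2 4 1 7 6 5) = (0 1 2 4 6 3 7) 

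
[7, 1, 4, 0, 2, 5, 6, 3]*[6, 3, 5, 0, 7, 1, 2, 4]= [4, 3, 7, 6, 5, 1, 2, 0]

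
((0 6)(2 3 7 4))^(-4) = ()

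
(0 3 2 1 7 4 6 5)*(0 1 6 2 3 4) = (0 4 2 6 5 1 7)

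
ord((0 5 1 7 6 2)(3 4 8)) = 6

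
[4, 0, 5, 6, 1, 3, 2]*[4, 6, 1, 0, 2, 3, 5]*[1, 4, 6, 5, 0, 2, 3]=[6, 0, 5, 2, 3, 1, 4]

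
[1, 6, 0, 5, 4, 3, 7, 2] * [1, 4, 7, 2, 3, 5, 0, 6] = [4, 0, 1, 5, 3, 2, 6, 7]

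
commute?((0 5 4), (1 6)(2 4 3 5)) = no:(0 5 4)*(1 6)(2 4 3 5) = (0 2 4)(1 6)(3 5), (1 6)(2 4 3 5)*(0 5 4) = (0 5 2)(1 6)(3 4)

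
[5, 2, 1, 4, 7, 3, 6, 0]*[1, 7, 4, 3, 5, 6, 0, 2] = [6, 4, 7, 5, 2, 3, 0, 1]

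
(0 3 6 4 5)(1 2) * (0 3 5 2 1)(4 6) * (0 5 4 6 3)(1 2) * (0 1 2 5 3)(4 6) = (0 6)(1 5)(2 3 4)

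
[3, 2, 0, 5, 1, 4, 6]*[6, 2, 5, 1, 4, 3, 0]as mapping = [0→1, 1→5, 2→6, 3→3, 4→2, 5→4, 6→0]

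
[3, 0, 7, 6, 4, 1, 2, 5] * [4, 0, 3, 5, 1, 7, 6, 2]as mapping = [0→5, 1→4, 2→2, 3→6, 4→1, 5→0, 6→3, 7→7]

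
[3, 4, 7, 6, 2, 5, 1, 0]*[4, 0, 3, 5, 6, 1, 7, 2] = [5, 6, 2, 7, 3, 1, 0, 4]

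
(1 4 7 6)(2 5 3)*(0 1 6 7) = (0 1 4)(2 5 3)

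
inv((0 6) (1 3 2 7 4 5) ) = (0 6) (1 5 4 7 2 3) 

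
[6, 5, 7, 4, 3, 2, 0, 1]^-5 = [6, 7, 5, 4, 3, 1, 0, 2]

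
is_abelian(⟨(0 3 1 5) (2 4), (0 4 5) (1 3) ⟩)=no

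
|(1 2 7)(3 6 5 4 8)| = 15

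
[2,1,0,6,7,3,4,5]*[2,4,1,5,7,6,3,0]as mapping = [0→1,1→4,2→2,3→3,4→0,5→5,6→7,7→6]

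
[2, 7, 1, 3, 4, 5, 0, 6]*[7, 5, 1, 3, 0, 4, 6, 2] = [1, 2, 5, 3, 0, 4, 7, 6]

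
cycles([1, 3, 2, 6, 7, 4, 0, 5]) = (0 1 3 6)(4 7 5)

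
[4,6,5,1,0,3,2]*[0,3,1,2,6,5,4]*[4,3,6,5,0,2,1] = [1,0,2,5,4,6,3]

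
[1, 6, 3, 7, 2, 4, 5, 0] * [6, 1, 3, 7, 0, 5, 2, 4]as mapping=[0→1, 1→2, 2→7, 3→4, 4→3, 5→0, 6→5, 7→6]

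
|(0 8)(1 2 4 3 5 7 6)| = 14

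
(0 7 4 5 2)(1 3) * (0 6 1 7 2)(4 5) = (0 2 6 1 3 7 5)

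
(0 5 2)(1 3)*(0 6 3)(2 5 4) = (0 4 2 6 3 1)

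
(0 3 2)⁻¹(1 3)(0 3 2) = (1 2)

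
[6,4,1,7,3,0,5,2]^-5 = [6,1,2,3,4,0,5,7]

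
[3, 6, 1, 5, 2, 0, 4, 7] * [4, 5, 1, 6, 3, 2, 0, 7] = [6, 0, 5, 2, 1, 4, 3, 7]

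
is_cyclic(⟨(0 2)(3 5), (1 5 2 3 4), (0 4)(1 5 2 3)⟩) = no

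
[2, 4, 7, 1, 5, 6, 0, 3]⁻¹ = [6, 3, 0, 7, 1, 4, 5, 2]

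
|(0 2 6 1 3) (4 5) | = 10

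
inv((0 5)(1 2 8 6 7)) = (0 5)(1 7 6 8 2)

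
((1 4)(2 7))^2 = ()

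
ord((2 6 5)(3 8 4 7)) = 12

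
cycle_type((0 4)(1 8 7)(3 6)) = 2^2.3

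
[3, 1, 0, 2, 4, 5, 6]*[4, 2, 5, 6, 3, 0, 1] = [6, 2, 4, 5, 3, 0, 1]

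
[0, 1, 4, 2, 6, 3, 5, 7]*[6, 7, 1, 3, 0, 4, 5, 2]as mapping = [0→6, 1→7, 2→0, 3→1, 4→5, 5→3, 6→4, 7→2]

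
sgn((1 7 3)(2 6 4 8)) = -1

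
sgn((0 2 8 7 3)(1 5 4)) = 1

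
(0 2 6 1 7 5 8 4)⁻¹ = (0 4 8 5 7 1 6 2)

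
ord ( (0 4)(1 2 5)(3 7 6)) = 6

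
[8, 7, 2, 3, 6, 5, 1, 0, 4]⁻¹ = [7, 6, 2, 3, 8, 5, 4, 1, 0]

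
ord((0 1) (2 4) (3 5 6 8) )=4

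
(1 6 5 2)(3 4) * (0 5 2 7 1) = (0 5 7 1 6 2)(3 4)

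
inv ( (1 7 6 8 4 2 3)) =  (1 3 2 4 8 6 7)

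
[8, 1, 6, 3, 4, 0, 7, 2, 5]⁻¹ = [5, 1, 7, 3, 4, 8, 2, 6, 0]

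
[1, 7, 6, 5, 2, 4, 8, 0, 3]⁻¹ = [7, 0, 4, 8, 5, 3, 2, 1, 6]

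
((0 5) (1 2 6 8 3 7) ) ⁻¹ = (0 5) (1 7 3 8 6 2) 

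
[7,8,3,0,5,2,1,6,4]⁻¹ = [3,6,5,2,8,4,7,0,1]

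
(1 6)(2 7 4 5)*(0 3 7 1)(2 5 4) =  (0 3 7 2 1 6)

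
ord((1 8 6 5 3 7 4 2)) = 8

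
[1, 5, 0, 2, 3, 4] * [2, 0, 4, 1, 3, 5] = [0, 5, 2, 4, 1, 3]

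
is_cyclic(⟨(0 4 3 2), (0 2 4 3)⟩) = no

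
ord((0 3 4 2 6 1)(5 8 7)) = 6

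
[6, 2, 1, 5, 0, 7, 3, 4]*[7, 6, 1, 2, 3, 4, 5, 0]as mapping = [0→5, 1→1, 2→6, 3→4, 4→7, 5→0, 6→2, 7→3]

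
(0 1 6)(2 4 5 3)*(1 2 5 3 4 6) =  (0 2 6)(3 5 4)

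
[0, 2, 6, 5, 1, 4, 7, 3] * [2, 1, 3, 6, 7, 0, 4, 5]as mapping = [0→2, 1→3, 2→4, 3→0, 4→1, 5→7, 6→5, 7→6]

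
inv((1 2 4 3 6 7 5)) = (1 5 7 6 3 4 2)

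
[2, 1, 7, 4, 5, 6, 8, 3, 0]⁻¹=[8, 1, 0, 7, 3, 4, 5, 2, 6]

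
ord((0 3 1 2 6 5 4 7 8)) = 9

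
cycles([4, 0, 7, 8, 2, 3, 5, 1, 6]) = (0 4 2 7 1)(3 8 6 5)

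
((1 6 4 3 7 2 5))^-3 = (1 7 6 2 4 5 3)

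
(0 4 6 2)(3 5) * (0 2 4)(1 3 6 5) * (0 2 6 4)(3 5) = (0 2 6)(1 5 4 3)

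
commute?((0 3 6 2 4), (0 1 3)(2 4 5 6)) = no:(0 3 6 2 4)*(0 1 3)(2 4 5 6) = (1 3 2 5 6 4), (0 1 3)(2 4 5 6)*(0 3 6 2 4) = (0 1 6 4 5 2)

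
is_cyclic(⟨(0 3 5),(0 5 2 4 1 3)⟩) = no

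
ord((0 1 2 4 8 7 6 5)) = 8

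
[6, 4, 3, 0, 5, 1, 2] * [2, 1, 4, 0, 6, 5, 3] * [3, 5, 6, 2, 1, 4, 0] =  [2, 0, 3, 6, 4, 5, 1]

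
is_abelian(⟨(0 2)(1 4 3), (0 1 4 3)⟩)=no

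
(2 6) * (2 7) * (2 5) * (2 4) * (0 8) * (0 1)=(0 8 1)(2 6 7 5 4)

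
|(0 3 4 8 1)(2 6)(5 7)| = 10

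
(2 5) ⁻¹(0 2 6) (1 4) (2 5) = (0 5 6) (1 4) 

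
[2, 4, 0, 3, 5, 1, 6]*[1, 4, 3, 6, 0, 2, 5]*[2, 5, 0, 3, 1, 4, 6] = [3, 2, 5, 6, 0, 1, 4]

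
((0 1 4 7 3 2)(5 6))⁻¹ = (0 2 3 7 4 1)(5 6)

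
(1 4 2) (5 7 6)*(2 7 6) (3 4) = (1 3 4 7 2) (5 6) 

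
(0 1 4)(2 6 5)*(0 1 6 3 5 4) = (0 6 4 1)(2 3 5)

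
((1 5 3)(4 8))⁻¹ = (1 3 5)(4 8)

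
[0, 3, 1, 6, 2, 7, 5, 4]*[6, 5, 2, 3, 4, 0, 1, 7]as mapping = [0→6, 1→3, 2→5, 3→1, 4→2, 5→7, 6→0, 7→4]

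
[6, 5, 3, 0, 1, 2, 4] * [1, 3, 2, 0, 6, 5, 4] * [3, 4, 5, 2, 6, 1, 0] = [6, 1, 3, 4, 2, 5, 0]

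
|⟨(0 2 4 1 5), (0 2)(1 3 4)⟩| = 720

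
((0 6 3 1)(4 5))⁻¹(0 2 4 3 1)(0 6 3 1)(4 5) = (0 6 2 5 1)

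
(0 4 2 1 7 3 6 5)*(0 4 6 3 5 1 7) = (0 6 1)(2 7 5 4)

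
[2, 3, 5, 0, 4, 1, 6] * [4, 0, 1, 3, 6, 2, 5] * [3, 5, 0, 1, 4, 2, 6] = [5, 1, 0, 4, 6, 3, 2]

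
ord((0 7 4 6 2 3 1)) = 7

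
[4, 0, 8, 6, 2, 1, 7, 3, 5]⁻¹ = [1, 5, 4, 7, 0, 8, 3, 6, 2]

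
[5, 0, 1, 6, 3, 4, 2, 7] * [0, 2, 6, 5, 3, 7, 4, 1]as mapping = [0→7, 1→0, 2→2, 3→4, 4→5, 5→3, 6→6, 7→1]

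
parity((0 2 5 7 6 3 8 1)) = odd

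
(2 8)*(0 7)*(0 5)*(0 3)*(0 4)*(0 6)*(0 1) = (0 7 5 3 4 6 1)(2 8)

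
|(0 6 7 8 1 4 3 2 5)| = 9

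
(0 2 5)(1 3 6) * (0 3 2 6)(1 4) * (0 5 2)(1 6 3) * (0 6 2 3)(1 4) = (1 6)(2 3 5 4)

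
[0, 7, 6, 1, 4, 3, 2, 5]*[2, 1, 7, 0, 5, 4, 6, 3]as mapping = [0→2, 1→3, 2→6, 3→1, 4→5, 5→0, 6→7, 7→4]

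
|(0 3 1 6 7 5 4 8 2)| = 9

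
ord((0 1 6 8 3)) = 5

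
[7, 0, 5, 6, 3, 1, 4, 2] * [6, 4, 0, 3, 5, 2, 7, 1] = [1, 6, 2, 7, 3, 4, 5, 0]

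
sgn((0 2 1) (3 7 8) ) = 1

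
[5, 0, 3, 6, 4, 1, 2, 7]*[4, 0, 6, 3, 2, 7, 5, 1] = [7, 4, 3, 5, 2, 0, 6, 1]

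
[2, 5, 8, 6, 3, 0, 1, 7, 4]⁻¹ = [5, 6, 0, 4, 8, 1, 3, 7, 2]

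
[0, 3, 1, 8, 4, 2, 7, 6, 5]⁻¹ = [0, 2, 5, 1, 4, 8, 7, 6, 3]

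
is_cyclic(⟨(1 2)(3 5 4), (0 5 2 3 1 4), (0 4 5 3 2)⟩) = no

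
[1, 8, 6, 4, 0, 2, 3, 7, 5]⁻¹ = [4, 0, 5, 6, 3, 8, 2, 7, 1]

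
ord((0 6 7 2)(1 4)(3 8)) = 4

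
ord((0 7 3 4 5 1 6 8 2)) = 9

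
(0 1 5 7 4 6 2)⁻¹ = (0 2 6 4 7 5 1)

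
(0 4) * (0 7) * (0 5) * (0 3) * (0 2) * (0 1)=(0 4 7 5 3 2 1)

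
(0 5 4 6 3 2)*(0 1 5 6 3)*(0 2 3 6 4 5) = (0 4 6 2 1)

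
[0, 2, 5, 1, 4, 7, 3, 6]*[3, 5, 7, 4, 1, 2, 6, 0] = [3, 7, 2, 5, 1, 0, 4, 6]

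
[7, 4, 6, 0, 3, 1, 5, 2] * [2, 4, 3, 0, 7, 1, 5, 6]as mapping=[0→6, 1→7, 2→5, 3→2, 4→0, 5→4, 6→1, 7→3]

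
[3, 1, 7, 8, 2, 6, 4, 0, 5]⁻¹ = [7, 1, 4, 0, 6, 8, 5, 2, 3]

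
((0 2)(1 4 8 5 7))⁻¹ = (0 2)(1 7 5 8 4)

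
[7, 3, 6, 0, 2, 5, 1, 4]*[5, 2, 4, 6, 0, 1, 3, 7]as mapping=[0→7, 1→6, 2→3, 3→5, 4→4, 5→1, 6→2, 7→0]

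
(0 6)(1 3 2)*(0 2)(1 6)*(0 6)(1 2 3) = (0 2)(3 6)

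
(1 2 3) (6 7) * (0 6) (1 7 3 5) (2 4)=(0 6 3 7) (1 4 2 5) 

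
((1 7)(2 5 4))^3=(1 7)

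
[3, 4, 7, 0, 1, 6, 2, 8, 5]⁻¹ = [3, 4, 6, 0, 1, 8, 5, 2, 7]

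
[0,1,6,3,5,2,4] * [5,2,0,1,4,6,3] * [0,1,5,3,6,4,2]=[4,5,3,1,2,0,6]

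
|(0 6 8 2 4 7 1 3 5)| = 9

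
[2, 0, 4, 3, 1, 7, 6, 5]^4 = [0, 1, 2, 3, 4, 5, 6, 7]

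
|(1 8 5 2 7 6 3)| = 7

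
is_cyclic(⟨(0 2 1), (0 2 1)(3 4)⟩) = yes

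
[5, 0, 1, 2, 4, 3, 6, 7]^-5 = [0, 1, 2, 3, 4, 5, 6, 7]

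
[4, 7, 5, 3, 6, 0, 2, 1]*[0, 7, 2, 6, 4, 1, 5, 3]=[4, 3, 1, 6, 5, 0, 2, 7]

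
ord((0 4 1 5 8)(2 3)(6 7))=10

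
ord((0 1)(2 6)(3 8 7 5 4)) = 10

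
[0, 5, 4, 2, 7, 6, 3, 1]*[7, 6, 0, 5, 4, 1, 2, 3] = [7, 1, 4, 0, 3, 2, 5, 6]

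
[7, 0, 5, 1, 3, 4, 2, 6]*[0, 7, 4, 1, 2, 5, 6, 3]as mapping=[0→3, 1→0, 2→5, 3→7, 4→1, 5→2, 6→4, 7→6]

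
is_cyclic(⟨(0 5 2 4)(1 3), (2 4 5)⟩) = no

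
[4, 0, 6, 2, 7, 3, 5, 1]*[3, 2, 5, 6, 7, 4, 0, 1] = [7, 3, 0, 5, 1, 6, 4, 2]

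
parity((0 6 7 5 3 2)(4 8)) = even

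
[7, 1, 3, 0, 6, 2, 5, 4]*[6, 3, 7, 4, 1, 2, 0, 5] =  [5, 3, 4, 6, 0, 7, 2, 1] 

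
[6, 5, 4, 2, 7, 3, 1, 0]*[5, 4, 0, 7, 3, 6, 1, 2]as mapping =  [0→1, 1→6, 2→3, 3→0, 4→2, 5→7, 6→4, 7→5]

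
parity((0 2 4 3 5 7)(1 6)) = even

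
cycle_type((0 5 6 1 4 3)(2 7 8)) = 3.6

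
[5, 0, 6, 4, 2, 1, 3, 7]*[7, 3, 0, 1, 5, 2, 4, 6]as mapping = [0→2, 1→7, 2→4, 3→5, 4→0, 5→3, 6→1, 7→6]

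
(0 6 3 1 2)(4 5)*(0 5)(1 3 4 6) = (0 1 2 5 6 4)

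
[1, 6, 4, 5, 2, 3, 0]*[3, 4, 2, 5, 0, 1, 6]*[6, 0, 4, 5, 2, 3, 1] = [2, 1, 6, 0, 4, 3, 5]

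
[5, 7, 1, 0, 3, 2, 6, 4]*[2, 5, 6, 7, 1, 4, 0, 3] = [4, 3, 5, 2, 7, 6, 0, 1]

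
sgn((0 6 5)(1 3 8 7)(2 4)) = 1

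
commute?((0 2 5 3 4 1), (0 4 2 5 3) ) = no:(0 2 5 3 4 1)*(0 4 2 5 3) = (0 5) (1 4) (2 3), (0 4 2 5 3)*(0 2 5 3 4 1) = (0 1) (2 3) (4 5) 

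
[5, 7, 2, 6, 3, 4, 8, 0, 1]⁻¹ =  [7, 8, 2, 4, 5, 0, 3, 1, 6]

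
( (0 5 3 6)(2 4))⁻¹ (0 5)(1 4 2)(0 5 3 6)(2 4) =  (1 2 4)(3 5)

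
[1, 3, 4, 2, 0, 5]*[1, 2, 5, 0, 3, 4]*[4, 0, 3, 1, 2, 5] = [3, 4, 1, 5, 0, 2]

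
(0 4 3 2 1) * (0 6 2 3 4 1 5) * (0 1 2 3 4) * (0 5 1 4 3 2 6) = (0 6 2 1)(4 5)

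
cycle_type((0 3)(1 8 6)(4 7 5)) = 2.3^2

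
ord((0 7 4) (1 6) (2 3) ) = 6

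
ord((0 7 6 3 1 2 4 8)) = 8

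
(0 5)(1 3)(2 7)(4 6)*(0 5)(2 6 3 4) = (1 4 3)(2 7 6)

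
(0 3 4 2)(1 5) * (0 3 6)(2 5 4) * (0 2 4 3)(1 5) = (0 6 2)(1 3 4)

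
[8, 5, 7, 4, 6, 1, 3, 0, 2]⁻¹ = [7, 5, 8, 6, 3, 1, 4, 2, 0]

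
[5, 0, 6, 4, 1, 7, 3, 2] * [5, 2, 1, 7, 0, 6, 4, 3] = [6, 5, 4, 0, 2, 3, 7, 1]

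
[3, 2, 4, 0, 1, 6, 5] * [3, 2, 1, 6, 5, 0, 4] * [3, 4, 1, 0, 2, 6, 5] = [5, 4, 6, 0, 1, 2, 3]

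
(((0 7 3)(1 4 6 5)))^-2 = (0 7 3)(1 6)(4 5)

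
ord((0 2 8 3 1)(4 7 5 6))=20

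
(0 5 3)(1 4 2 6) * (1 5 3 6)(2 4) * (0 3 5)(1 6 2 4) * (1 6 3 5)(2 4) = (0 1 2 3 5 4 6)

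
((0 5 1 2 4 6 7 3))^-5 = (0 2 7 5 4 3 1 6)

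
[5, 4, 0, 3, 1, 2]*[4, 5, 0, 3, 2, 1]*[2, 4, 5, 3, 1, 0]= [4, 5, 1, 3, 0, 2]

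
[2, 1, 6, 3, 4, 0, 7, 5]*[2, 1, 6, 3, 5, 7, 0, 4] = [6, 1, 0, 3, 5, 2, 4, 7]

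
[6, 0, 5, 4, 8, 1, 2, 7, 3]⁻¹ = [1, 5, 6, 8, 3, 2, 0, 7, 4]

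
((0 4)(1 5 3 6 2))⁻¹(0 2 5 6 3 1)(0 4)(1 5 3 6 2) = (1 3 2 6 5 4)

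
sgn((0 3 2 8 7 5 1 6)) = -1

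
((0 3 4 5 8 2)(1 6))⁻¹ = (0 2 8 5 4 3)(1 6)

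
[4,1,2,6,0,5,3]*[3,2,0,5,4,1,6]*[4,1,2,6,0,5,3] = [0,2,4,3,6,1,5]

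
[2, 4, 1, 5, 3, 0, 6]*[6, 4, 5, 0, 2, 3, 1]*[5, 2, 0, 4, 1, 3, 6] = [3, 0, 1, 4, 5, 6, 2]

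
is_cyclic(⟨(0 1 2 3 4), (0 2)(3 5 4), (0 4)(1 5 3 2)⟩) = no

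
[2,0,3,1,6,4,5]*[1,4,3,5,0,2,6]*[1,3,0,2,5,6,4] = [2,3,6,5,4,1,0]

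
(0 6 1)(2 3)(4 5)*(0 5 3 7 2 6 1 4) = (0 1 5)(2 7)(3 6 4)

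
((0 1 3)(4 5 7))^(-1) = (0 3 1)(4 7 5)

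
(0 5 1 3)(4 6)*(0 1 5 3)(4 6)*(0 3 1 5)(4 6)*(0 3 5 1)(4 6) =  (1 5 3)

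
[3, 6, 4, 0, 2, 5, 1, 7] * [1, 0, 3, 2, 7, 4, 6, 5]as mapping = [0→2, 1→6, 2→7, 3→1, 4→3, 5→4, 6→0, 7→5]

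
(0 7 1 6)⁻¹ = (0 6 1 7)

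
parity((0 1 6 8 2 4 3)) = even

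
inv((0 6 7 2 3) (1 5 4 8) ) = (0 3 2 7 6) (1 8 4 5) 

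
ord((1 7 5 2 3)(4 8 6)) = 15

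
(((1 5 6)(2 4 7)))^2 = (1 6 5)(2 7 4)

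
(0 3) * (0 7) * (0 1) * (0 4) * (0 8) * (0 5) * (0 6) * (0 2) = (0 3 7 1 4 8 5 6 2)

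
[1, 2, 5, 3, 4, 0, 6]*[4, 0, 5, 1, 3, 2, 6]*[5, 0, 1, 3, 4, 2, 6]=[5, 2, 1, 0, 3, 4, 6]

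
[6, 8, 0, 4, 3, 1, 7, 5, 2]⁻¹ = [2, 5, 8, 4, 3, 7, 0, 6, 1]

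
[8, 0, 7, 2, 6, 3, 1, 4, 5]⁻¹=[1, 6, 3, 5, 7, 8, 4, 2, 0]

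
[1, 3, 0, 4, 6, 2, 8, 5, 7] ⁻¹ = [2, 0, 5, 1, 3, 7, 4, 8, 6] 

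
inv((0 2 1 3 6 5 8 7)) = (0 7 8 5 6 3 1 2)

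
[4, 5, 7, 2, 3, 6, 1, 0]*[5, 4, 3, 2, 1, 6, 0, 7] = [1, 6, 7, 3, 2, 0, 4, 5]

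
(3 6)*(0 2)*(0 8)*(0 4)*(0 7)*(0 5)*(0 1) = (0 2 8 4 7 5 1) (3 6) 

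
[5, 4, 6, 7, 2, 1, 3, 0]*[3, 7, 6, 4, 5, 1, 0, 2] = [1, 5, 0, 2, 6, 7, 4, 3]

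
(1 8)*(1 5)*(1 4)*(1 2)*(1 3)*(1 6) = (1 8 5 4 2 3 6)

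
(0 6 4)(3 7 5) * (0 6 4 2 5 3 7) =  (0 4 6 2 5 7 3)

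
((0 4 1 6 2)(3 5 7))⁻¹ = (0 2 6 1 4)(3 7 5)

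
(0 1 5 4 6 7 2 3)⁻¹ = (0 3 2 7 6 4 5 1)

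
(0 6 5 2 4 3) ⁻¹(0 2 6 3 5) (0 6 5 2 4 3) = (0 2 6 4 5) 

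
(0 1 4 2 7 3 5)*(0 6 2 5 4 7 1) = (1 7 3 4 5 6 2)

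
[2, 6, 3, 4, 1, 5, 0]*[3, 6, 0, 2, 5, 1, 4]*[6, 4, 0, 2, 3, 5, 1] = [6, 3, 0, 5, 1, 4, 2]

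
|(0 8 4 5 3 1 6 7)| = 8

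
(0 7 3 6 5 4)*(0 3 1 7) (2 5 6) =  (1 7) (2 5 4 3) 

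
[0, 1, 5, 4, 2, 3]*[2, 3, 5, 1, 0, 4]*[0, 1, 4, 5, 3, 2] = [4, 5, 3, 0, 2, 1] 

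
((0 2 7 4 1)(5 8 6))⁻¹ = (0 1 4 7 2)(5 6 8)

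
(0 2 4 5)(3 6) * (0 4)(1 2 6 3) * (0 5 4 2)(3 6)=(0 3 6 1)(2 5)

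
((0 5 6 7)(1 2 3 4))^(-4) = ()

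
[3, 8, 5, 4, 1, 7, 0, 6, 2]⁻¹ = [6, 4, 8, 0, 3, 2, 7, 5, 1]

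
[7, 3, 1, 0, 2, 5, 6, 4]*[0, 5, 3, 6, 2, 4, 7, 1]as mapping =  [0→1, 1→6, 2→5, 3→0, 4→3, 5→4, 6→7, 7→2]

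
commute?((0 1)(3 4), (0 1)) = yes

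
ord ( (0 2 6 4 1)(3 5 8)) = 15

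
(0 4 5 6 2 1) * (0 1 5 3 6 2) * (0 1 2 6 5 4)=(1 2 4 3 5 6)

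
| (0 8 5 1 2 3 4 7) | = 8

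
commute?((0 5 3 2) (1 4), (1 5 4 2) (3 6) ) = no:(0 5 3 2) (1 4) * (1 5 4 2) (3 6) = (0 4 5 6 3 1 2), (1 5 4 2) (3 6) * (0 5 3 2) (1 4) = (0 5 1 3 6 2 4) 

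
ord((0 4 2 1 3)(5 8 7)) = 15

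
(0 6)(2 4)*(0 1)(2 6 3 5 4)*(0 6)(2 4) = (0 3 5 2 4)(1 6)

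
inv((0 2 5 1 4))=(0 4 1 5 2)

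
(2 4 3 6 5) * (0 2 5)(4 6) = (0 2 6)(3 4)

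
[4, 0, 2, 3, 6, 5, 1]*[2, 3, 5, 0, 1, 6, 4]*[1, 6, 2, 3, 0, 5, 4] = [6, 2, 5, 1, 0, 4, 3]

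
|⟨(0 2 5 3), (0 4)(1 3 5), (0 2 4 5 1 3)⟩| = 720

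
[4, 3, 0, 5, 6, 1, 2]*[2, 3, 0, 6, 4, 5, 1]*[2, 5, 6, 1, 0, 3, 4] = [0, 4, 6, 3, 5, 1, 2]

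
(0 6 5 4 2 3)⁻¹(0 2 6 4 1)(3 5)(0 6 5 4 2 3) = (0 4)(1 6 3 5 2)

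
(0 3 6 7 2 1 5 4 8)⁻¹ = (0 8 4 5 1 2 7 6 3)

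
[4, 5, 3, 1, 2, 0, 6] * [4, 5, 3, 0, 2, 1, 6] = [2, 1, 0, 5, 3, 4, 6]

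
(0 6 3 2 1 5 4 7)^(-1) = (0 7 4 5 1 2 3 6)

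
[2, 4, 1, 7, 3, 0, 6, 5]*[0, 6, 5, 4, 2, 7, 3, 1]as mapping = [0→5, 1→2, 2→6, 3→1, 4→4, 5→0, 6→3, 7→7]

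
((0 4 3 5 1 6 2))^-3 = (0 1 4 6 3 2 5)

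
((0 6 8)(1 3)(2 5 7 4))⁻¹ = (0 8 6)(1 3)(2 4 7 5)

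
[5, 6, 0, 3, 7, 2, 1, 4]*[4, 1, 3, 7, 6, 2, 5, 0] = [2, 5, 4, 7, 0, 3, 1, 6]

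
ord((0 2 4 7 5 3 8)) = 7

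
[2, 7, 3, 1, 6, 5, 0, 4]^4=[7, 0, 4, 6, 3, 5, 1, 2]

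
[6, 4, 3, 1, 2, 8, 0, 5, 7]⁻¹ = [6, 3, 4, 2, 1, 7, 0, 8, 5]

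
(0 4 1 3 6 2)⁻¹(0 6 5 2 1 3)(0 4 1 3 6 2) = (0 3 6 4 2 5)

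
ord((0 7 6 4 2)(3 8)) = 10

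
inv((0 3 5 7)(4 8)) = (0 7 5 3)(4 8)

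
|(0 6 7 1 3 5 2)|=7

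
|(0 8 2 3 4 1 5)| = 7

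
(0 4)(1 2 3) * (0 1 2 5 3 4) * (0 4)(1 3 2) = (0 4 3 1 5 2)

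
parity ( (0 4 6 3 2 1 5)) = even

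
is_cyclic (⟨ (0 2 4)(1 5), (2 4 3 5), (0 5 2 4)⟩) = no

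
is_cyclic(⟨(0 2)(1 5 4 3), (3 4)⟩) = no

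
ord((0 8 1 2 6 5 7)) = 7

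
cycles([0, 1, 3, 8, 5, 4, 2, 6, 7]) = (2 3 8 7 6)(4 5)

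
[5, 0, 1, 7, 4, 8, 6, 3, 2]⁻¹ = [1, 2, 8, 7, 4, 0, 6, 3, 5]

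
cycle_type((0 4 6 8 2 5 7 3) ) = 8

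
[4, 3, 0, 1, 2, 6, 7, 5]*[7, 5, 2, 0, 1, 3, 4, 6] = [1, 0, 7, 5, 2, 4, 6, 3]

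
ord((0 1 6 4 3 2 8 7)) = 8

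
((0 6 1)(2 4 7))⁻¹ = (0 1 6)(2 7 4)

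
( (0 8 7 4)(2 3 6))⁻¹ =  (0 4 7 8)(2 6 3)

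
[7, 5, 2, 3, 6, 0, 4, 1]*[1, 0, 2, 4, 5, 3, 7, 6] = [6, 3, 2, 4, 7, 1, 5, 0]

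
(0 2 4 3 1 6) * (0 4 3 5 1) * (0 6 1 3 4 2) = (2 4 5 3 6)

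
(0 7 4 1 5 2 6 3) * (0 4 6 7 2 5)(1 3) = (0 2 7 6 1)(3 4)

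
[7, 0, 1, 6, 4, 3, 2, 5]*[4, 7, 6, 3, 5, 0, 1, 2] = [2, 4, 7, 1, 5, 3, 6, 0]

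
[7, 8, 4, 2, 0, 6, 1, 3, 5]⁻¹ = [4, 6, 3, 7, 2, 8, 5, 0, 1]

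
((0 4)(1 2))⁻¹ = (0 4)(1 2)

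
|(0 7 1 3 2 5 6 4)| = 8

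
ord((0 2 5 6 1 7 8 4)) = 8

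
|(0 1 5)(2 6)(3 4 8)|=6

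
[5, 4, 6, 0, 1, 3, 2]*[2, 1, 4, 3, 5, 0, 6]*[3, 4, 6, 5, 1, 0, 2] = [3, 0, 2, 6, 4, 5, 1]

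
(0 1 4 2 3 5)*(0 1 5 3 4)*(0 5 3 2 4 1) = (0 3 2 1 5)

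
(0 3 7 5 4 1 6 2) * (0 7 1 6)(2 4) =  (0 3 1)(2 7 5)(4 6)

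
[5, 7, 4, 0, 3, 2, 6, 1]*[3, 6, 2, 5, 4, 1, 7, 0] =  [1, 0, 4, 3, 5, 2, 7, 6]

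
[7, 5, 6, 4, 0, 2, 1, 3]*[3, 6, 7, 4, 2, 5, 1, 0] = [0, 5, 1, 2, 3, 7, 6, 4]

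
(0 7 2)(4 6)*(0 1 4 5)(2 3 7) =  (0 2 1 4 6 5)(3 7)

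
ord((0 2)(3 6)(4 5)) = 2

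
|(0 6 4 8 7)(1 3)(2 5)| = 10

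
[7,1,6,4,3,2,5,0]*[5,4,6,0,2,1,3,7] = [7,4,3,2,0,6,1,5]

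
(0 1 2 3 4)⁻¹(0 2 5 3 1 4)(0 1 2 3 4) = (0 1 3 5 4 2)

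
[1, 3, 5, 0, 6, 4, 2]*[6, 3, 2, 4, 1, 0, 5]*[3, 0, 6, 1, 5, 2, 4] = [1, 5, 3, 4, 2, 0, 6]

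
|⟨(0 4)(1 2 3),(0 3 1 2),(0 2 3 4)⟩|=120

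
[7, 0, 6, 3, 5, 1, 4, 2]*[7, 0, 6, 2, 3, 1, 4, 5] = [5, 7, 4, 2, 1, 0, 3, 6]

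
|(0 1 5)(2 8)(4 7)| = 6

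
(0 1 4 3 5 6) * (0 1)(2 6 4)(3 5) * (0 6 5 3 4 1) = (0 6)(1 2 5)(3 4)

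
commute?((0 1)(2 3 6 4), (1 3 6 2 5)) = no:(0 1)(2 3 6 4)*(1 3 6 2 5) = (0 3 2 6 4 5 1), (1 3 6 2 5)*(0 1)(2 3 6 4) = (0 1 6 3 4 2 5)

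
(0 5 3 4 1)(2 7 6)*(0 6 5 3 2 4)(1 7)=(0 3)(1 6 4 7 5 2)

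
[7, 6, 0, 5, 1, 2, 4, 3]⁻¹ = [2, 4, 5, 7, 6, 3, 1, 0]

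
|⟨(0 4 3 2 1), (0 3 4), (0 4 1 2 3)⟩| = 60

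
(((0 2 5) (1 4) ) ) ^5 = (0 5 2) (1 4) 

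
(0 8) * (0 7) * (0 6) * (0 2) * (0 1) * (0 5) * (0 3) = (0 8 7 6 2 1 5 3)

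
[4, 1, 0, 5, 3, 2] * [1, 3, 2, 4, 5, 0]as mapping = [0→5, 1→3, 2→1, 3→0, 4→4, 5→2]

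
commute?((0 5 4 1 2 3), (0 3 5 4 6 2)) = no:(0 5 4 1 2 3)*(0 3 5 4 6 2) = (0 4 1)(2 5 6), (0 3 5 4 6 2)*(0 5 4 1 2 3) = (1 2 5)(3 4 6)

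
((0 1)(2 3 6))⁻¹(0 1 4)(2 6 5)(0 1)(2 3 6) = (0 4 1)(2 5 3)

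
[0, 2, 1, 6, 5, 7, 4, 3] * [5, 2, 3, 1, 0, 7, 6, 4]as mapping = [0→5, 1→3, 2→2, 3→6, 4→7, 5→4, 6→0, 7→1]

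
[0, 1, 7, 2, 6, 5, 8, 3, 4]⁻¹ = [0, 1, 3, 7, 8, 5, 4, 2, 6]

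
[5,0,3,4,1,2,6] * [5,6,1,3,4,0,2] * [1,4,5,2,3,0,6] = [1,0,2,3,6,4,5] 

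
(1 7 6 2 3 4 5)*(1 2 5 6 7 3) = (1 3 4 6 5 2)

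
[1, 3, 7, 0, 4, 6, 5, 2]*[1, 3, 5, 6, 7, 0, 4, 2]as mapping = [0→3, 1→6, 2→2, 3→1, 4→7, 5→4, 6→0, 7→5]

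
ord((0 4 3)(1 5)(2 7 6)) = 6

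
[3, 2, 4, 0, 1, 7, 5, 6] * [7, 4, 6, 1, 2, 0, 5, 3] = [1, 6, 2, 7, 4, 3, 0, 5]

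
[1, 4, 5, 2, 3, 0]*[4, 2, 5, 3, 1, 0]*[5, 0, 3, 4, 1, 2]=[3, 0, 5, 2, 4, 1]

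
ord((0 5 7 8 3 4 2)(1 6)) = 14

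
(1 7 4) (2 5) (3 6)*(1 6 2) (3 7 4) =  (1 4 6 7 3 2 5) 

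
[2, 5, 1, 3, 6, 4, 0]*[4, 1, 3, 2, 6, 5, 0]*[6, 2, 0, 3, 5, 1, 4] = [3, 1, 2, 0, 6, 4, 5] 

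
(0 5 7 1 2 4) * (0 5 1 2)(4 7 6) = (0 1)(2 7)(4 5 6)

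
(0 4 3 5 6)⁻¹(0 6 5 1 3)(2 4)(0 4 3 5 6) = (0 6 1 5 4)(2 3)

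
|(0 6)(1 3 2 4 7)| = 10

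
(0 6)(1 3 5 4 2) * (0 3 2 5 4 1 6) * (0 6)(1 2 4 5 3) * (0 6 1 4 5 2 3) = (0 1 5 3 2 6 4)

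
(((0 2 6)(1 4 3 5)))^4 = (0 2 6)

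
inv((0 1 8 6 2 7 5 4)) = (0 4 5 7 2 6 8 1)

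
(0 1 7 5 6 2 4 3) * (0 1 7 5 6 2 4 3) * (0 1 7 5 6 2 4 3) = (0 5 4 1 6 3 7 2)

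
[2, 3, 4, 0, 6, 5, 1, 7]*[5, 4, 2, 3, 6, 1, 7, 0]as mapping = [0→2, 1→3, 2→6, 3→5, 4→7, 5→1, 6→4, 7→0]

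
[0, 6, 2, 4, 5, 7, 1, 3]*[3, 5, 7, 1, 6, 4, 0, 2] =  [3, 0, 7, 6, 4, 2, 5, 1]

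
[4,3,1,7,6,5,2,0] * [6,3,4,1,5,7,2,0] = [5,1,3,0,2,7,4,6]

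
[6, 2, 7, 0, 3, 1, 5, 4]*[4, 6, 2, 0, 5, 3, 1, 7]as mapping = [0→1, 1→2, 2→7, 3→4, 4→0, 5→6, 6→3, 7→5]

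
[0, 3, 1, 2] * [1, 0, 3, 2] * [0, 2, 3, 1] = [2, 3, 0, 1]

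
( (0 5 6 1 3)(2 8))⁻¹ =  (0 3 1 6 5)(2 8)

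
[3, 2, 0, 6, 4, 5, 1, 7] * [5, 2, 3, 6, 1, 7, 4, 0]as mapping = [0→6, 1→3, 2→5, 3→4, 4→1, 5→7, 6→2, 7→0]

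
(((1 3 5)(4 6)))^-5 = (1 3 5)(4 6)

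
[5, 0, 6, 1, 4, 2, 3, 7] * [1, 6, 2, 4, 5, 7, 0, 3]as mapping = [0→7, 1→1, 2→0, 3→6, 4→5, 5→2, 6→4, 7→3]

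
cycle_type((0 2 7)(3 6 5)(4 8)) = 2.3^2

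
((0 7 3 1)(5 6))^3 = (0 1 3 7)(5 6)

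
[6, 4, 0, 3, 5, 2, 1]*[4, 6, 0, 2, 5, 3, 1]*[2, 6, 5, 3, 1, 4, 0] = [6, 4, 1, 5, 3, 2, 0]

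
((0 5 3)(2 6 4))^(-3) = ()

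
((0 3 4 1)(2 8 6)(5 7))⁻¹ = (0 1 4 3)(2 6 8)(5 7)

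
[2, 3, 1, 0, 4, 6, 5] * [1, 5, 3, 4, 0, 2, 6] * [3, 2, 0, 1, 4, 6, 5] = [1, 4, 6, 2, 3, 5, 0]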